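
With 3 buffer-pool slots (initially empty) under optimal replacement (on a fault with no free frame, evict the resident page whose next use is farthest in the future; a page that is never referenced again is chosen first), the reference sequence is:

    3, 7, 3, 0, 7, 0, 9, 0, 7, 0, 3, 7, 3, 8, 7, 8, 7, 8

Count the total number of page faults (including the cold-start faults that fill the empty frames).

6

3 -> miss, frames (3)
7 -> miss, frames (3 7)
3 -> hit
0 -> miss, frames (3 7 0)
7 -> hit
0 -> hit
9 -> miss, evict 3, frames (7 0 9)
0 -> hit
7 -> hit
0 -> hit
3 -> miss, evict 9, frames (7 0 3)
7 -> hit
3 -> hit
8 -> miss, evict 3, frames (7 0 8)
7 -> hit
8 -> hit
7 -> hit
8 -> hit
Page faults: 6.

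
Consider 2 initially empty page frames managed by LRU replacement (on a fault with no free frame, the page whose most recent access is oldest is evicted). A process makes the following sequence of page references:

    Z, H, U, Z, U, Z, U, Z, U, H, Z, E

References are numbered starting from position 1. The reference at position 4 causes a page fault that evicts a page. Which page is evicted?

pos 1: Z: fault, frames (Z)
pos 2: H: fault, frames (Z H)
pos 3: U: fault, evict Z, frames (H U)
pos 4: Z: fault, evict H, frames (U Z)
At position 4, page H is evicted.

H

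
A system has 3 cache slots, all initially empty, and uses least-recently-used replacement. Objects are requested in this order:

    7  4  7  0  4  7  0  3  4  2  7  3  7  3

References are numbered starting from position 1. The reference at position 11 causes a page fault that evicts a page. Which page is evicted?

pos 1: 7 → fault, frames (7)
pos 2: 4 → fault, frames (7 4)
pos 3: 7 → hit
pos 4: 0 → fault, frames (4 7 0)
pos 5: 4 → hit
pos 6: 7 → hit
pos 7: 0 → hit
pos 8: 3 → fault, evict 4, frames (7 0 3)
pos 9: 4 → fault, evict 7, frames (0 3 4)
pos 10: 2 → fault, evict 0, frames (3 4 2)
pos 11: 7 → fault, evict 3, frames (4 2 7)
At position 11, page 3 is evicted.

3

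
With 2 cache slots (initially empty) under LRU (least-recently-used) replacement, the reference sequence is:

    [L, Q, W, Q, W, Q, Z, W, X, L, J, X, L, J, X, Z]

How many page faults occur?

L: fault, frames [L]
Q: fault, frames [L, Q]
W: fault, evict L, frames [Q, W]
Q: hit
W: hit
Q: hit
Z: fault, evict W, frames [Q, Z]
W: fault, evict Q, frames [Z, W]
X: fault, evict Z, frames [W, X]
L: fault, evict W, frames [X, L]
J: fault, evict X, frames [L, J]
X: fault, evict L, frames [J, X]
L: fault, evict J, frames [X, L]
J: fault, evict X, frames [L, J]
X: fault, evict L, frames [J, X]
Z: fault, evict J, frames [X, Z]
Page faults: 13.

13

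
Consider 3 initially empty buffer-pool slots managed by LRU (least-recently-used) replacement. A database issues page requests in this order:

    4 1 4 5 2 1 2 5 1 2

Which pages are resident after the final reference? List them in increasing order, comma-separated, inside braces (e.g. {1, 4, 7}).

4 -> miss, frames (4)
1 -> miss, frames (4 1)
4 -> hit
5 -> miss, frames (1 4 5)
2 -> miss, evict 1, frames (4 5 2)
1 -> miss, evict 4, frames (5 2 1)
2 -> hit
5 -> hit
1 -> hit
2 -> hit

{1, 2, 5}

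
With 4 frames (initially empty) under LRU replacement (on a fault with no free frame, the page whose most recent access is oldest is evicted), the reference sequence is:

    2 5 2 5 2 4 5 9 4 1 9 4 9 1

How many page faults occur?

5

2 → miss, frames [2]
5 → miss, frames [2, 5]
2 → hit
5 → hit
2 → hit
4 → miss, frames [5, 2, 4]
5 → hit
9 → miss, frames [2, 4, 5, 9]
4 → hit
1 → miss, evict 2, frames [5, 9, 4, 1]
9 → hit
4 → hit
9 → hit
1 → hit
Page faults: 5.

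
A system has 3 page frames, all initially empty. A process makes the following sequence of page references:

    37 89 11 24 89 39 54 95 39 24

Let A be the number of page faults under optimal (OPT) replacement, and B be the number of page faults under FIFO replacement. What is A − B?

-1

Under OPT: F F F F . F F F . . → 7 faults.
Under FIFO: F F F F . F F F . F → 8 faults.
A − B = 7 − 8 = -1.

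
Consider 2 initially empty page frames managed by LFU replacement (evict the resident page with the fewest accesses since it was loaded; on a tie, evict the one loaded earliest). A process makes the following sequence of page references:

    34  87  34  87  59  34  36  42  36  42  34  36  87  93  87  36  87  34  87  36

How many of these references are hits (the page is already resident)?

34: miss, frames [34]
87: miss, frames [34, 87]
34: hit
87: hit
59: miss, evict 34, frames [87, 59]
34: miss, evict 59, frames [87, 34]
36: miss, evict 34, frames [87, 36]
42: miss, evict 36, frames [87, 42]
36: miss, evict 42, frames [87, 36]
42: miss, evict 36, frames [87, 42]
34: miss, evict 42, frames [87, 34]
36: miss, evict 34, frames [87, 36]
87: hit
93: miss, evict 36, frames [87, 93]
87: hit
36: miss, evict 93, frames [87, 36]
87: hit
34: miss, evict 36, frames [87, 34]
87: hit
36: miss, evict 34, frames [87, 36]
Hits: 6.

6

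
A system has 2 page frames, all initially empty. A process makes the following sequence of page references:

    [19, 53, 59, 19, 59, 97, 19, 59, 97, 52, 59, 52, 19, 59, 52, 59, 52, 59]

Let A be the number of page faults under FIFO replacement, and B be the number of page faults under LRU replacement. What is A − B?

Under FIFO: F F F F . F . F . F . . F F F . . . → 10 faults.
Under LRU: F F F F . F F F F F F . F F F . . . → 13 faults.
A − B = 10 − 13 = -3.

-3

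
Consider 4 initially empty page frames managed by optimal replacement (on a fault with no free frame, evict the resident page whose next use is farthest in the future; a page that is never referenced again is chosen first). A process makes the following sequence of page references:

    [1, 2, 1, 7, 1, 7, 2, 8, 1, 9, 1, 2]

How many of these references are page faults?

5

1 -> fault, frames (1)
2 -> fault, frames (1 2)
1 -> hit
7 -> fault, frames (1 2 7)
1 -> hit
7 -> hit
2 -> hit
8 -> fault, frames (1 2 7 8)
1 -> hit
9 -> fault, evict 8, frames (1 2 7 9)
1 -> hit
2 -> hit
Page faults: 5.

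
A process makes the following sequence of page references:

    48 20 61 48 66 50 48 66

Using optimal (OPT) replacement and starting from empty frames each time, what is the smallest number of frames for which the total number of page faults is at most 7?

f=1: 8 faults
f=2: 6 faults
f=3: 5 faults
f=4: 5 faults
f=5: 5 faults
Smallest f with faults ≤ 7 is 2.

2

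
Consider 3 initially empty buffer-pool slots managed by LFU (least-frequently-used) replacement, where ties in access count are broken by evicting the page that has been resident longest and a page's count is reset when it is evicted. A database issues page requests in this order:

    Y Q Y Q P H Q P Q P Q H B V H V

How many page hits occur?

6

Y -> fault, frames {Y}
Q -> fault, frames {Y,Q}
Y -> hit
Q -> hit
P -> fault, frames {Y,Q,P}
H -> fault, evict P, frames {Y,Q,H}
Q -> hit
P -> fault, evict H, frames {Y,Q,P}
Q -> hit
P -> hit
Q -> hit
H -> fault, evict Y, frames {Q,P,H}
B -> fault, evict H, frames {Q,P,B}
V -> fault, evict B, frames {Q,P,V}
H -> fault, evict V, frames {Q,P,H}
V -> fault, evict H, frames {Q,P,V}
Hits: 6.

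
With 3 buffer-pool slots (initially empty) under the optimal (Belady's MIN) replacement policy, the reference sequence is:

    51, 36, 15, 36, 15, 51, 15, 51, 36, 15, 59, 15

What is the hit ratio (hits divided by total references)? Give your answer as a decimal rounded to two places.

51 → miss, frames [51]
36 → miss, frames [51, 36]
15 → miss, frames [51, 36, 15]
36 → hit
15 → hit
51 → hit
15 → hit
51 → hit
36 → hit
15 → hit
59 → miss, evict 36, frames [51, 15, 59]
15 → hit
Hits: 8 of 12 references → 8/12 = 0.6667.

0.67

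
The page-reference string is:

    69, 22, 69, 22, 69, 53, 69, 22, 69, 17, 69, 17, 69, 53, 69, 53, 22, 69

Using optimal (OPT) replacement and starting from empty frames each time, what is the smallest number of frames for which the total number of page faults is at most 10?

f=1: 18 faults
f=2: 7 faults
f=3: 5 faults
f=4: 4 faults
Smallest f with faults ≤ 10 is 2.

2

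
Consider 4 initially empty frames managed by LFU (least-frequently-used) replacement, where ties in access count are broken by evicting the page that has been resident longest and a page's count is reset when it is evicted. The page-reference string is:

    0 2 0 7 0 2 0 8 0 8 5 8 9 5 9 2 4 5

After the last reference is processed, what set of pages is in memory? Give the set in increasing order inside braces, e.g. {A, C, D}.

0: fault, frames [0]
2: fault, frames [0, 2]
0: hit
7: fault, frames [0, 2, 7]
0: hit
2: hit
0: hit
8: fault, frames [0, 2, 7, 8]
0: hit
8: hit
5: fault, evict 7, frames [0, 2, 8, 5]
8: hit
9: fault, evict 5, frames [0, 2, 8, 9]
5: fault, evict 9, frames [0, 2, 8, 5]
9: fault, evict 5, frames [0, 2, 8, 9]
2: hit
4: fault, evict 9, frames [0, 2, 8, 4]
5: fault, evict 4, frames [0, 2, 8, 5]

{0, 2, 5, 8}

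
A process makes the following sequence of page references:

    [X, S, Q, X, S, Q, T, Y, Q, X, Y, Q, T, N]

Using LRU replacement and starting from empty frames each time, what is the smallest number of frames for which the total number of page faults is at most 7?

4

f=1: 14 faults
f=2: 14 faults
f=3: 8 faults
f=4: 7 faults
f=5: 6 faults
f=6: 6 faults
Smallest f with faults ≤ 7 is 4.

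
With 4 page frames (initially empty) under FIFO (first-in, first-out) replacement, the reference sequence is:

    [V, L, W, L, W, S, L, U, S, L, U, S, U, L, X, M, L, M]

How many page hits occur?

10

V: miss, frames {V}
L: miss, frames {V,L}
W: miss, frames {V,L,W}
L: hit
W: hit
S: miss, frames {V,L,W,S}
L: hit
U: miss, evict V, frames {L,W,S,U}
S: hit
L: hit
U: hit
S: hit
U: hit
L: hit
X: miss, evict L, frames {W,S,U,X}
M: miss, evict W, frames {S,U,X,M}
L: miss, evict S, frames {U,X,M,L}
M: hit
Hits: 10.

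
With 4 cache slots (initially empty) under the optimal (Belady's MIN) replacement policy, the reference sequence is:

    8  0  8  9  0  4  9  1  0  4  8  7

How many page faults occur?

8 -> fault, frames {8}
0 -> fault, frames {8,0}
8 -> hit
9 -> fault, frames {8,0,9}
0 -> hit
4 -> fault, frames {8,0,9,4}
9 -> hit
1 -> fault, evict 9, frames {8,0,4,1}
0 -> hit
4 -> hit
8 -> hit
7 -> fault, evict 1, frames {8,0,4,7}
Page faults: 6.

6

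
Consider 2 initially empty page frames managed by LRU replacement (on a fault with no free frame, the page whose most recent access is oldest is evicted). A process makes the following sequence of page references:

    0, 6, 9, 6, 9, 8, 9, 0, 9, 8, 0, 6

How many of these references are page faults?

8

0: miss, frames {0}
6: miss, frames {0,6}
9: miss, evict 0, frames {6,9}
6: hit
9: hit
8: miss, evict 6, frames {9,8}
9: hit
0: miss, evict 8, frames {9,0}
9: hit
8: miss, evict 0, frames {9,8}
0: miss, evict 9, frames {8,0}
6: miss, evict 8, frames {0,6}
Page faults: 8.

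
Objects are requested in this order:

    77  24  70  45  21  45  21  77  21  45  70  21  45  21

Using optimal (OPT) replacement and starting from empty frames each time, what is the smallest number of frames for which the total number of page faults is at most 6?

3

f=1: 14 faults
f=2: 9 faults
f=3: 6 faults
f=4: 5 faults
f=5: 5 faults
Smallest f with faults ≤ 6 is 3.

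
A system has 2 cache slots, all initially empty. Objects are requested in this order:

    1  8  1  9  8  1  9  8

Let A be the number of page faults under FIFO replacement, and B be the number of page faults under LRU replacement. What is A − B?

Under FIFO: F F . F . F . F → 5 faults.
Under LRU: F F . F F F F F → 7 faults.
A − B = 5 − 7 = -2.

-2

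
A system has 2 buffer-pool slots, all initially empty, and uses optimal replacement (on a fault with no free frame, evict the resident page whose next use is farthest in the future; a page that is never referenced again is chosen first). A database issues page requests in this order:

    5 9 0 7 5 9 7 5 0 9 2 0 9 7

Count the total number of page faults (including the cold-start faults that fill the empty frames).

10

5 → fault, frames [5]
9 → fault, frames [5, 9]
0 → fault, evict 9, frames [5, 0]
7 → fault, evict 0, frames [5, 7]
5 → hit
9 → fault, evict 5, frames [7, 9]
7 → hit
5 → fault, evict 7, frames [9, 5]
0 → fault, evict 5, frames [9, 0]
9 → hit
2 → fault, evict 9, frames [0, 2]
0 → hit
9 → fault, evict 2, frames [0, 9]
7 → fault, evict 9, frames [0, 7]
Page faults: 10.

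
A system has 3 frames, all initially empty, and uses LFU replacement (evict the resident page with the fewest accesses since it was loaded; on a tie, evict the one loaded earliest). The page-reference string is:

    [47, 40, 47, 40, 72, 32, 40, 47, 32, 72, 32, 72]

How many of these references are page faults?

47 -> miss, frames (47)
40 -> miss, frames (47 40)
47 -> hit
40 -> hit
72 -> miss, frames (47 40 72)
32 -> miss, evict 72, frames (47 40 32)
40 -> hit
47 -> hit
32 -> hit
72 -> miss, evict 32, frames (47 40 72)
32 -> miss, evict 72, frames (47 40 32)
72 -> miss, evict 32, frames (47 40 72)
Page faults: 7.

7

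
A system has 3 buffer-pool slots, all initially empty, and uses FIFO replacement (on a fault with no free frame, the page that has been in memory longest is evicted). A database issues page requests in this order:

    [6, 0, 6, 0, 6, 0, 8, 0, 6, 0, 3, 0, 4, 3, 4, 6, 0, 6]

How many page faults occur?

7

6 → fault, frames {6}
0 → fault, frames {6,0}
6 → hit
0 → hit
6 → hit
0 → hit
8 → fault, frames {6,0,8}
0 → hit
6 → hit
0 → hit
3 → fault, evict 6, frames {0,8,3}
0 → hit
4 → fault, evict 0, frames {8,3,4}
3 → hit
4 → hit
6 → fault, evict 8, frames {3,4,6}
0 → fault, evict 3, frames {4,6,0}
6 → hit
Page faults: 7.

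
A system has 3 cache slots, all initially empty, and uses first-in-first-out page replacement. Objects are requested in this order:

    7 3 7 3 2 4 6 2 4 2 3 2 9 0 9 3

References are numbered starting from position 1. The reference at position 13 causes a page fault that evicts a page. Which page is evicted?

6

pos 1: 7 → miss, frames {7}
pos 2: 3 → miss, frames {7,3}
pos 3: 7 → hit
pos 4: 3 → hit
pos 5: 2 → miss, frames {7,3,2}
pos 6: 4 → miss, evict 7, frames {3,2,4}
pos 7: 6 → miss, evict 3, frames {2,4,6}
pos 8: 2 → hit
pos 9: 4 → hit
pos 10: 2 → hit
pos 11: 3 → miss, evict 2, frames {4,6,3}
pos 12: 2 → miss, evict 4, frames {6,3,2}
pos 13: 9 → miss, evict 6, frames {3,2,9}
At position 13, page 6 is evicted.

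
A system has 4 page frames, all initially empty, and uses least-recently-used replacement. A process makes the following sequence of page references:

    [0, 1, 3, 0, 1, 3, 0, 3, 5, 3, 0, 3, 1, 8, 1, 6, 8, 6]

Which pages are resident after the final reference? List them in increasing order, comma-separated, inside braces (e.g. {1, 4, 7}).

0 → miss, frames {0}
1 → miss, frames {0,1}
3 → miss, frames {0,1,3}
0 → hit
1 → hit
3 → hit
0 → hit
3 → hit
5 → miss, frames {1,0,3,5}
3 → hit
0 → hit
3 → hit
1 → hit
8 → miss, evict 5, frames {0,3,1,8}
1 → hit
6 → miss, evict 0, frames {3,8,1,6}
8 → hit
6 → hit

{1, 3, 6, 8}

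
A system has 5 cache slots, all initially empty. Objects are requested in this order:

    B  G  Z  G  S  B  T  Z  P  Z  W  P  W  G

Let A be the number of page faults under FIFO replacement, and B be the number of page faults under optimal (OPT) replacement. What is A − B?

1

Under FIFO: F F F . F . F . F . F . . F → 8 faults.
Under OPT: F F F . F . F . F . F . . . → 7 faults.
A − B = 8 − 7 = 1.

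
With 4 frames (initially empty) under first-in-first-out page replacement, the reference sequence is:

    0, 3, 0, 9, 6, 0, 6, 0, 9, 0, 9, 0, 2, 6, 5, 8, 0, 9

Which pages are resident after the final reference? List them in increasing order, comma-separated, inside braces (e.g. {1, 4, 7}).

0 → miss, frames (0)
3 → miss, frames (0 3)
0 → hit
9 → miss, frames (0 3 9)
6 → miss, frames (0 3 9 6)
0 → hit
6 → hit
0 → hit
9 → hit
0 → hit
9 → hit
0 → hit
2 → miss, evict 0, frames (3 9 6 2)
6 → hit
5 → miss, evict 3, frames (9 6 2 5)
8 → miss, evict 9, frames (6 2 5 8)
0 → miss, evict 6, frames (2 5 8 0)
9 → miss, evict 2, frames (5 8 0 9)

{0, 5, 8, 9}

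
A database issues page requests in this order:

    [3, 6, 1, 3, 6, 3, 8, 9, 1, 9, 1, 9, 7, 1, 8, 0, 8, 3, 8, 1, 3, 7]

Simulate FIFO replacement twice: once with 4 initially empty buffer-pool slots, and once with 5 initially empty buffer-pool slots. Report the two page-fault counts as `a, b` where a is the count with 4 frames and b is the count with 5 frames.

11, 9

4 frames: F F F . . . F F . . . . F . . F . F F F . F → 11 faults.
5 frames: F F F . . . F F . . . . F . . F . F . F . . → 9 faults.
9 < 11: adding a frame reduced faults, as is typical.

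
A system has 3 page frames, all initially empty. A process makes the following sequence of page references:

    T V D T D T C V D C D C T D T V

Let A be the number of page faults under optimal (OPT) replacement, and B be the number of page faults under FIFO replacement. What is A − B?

Under OPT: F F F . . . F . . . . . F . . . → 5 faults.
Under FIFO: F F F . . . F . . . . . F . . F → 6 faults.
A − B = 5 − 6 = -1.

-1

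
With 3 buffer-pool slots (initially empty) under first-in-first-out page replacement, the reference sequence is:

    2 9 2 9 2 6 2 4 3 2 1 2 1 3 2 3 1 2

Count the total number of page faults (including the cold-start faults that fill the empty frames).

7

2 -> miss, frames (2)
9 -> miss, frames (2 9)
2 -> hit
9 -> hit
2 -> hit
6 -> miss, frames (2 9 6)
2 -> hit
4 -> miss, evict 2, frames (9 6 4)
3 -> miss, evict 9, frames (6 4 3)
2 -> miss, evict 6, frames (4 3 2)
1 -> miss, evict 4, frames (3 2 1)
2 -> hit
1 -> hit
3 -> hit
2 -> hit
3 -> hit
1 -> hit
2 -> hit
Page faults: 7.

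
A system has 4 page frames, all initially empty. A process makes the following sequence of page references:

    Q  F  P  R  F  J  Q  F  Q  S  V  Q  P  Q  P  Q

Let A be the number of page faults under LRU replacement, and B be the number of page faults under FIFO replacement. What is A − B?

Under LRU: F F F F . F F . . F F . F . . . → 9 faults.
Under FIFO: F F F F . F F F . F F . F F . . → 11 faults.
A − B = 9 − 11 = -2.

-2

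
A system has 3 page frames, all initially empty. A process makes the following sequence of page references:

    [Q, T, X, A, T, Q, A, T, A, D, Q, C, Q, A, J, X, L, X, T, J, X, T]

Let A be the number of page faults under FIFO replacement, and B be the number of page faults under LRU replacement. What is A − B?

2

Under FIFO: F F F F . F . F . F . F F F F F F . F F F . → 16 faults.
Under LRU: F F F F . F . . . F F F . F F F F . F F . . → 14 faults.
A − B = 16 − 14 = 2.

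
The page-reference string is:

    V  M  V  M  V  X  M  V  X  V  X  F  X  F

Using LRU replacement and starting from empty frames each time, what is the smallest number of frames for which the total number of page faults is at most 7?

f=1: 14 faults
f=2: 7 faults
f=3: 4 faults
f=4: 4 faults
Smallest f with faults ≤ 7 is 2.

2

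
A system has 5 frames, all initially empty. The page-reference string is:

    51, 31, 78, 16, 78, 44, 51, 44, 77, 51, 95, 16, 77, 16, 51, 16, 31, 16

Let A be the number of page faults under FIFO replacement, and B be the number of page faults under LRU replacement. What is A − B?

Under FIFO: F F F F . F . . F F F . . . . . F F → 10 faults.
Under LRU: F F F F . F . . F . F F . . . . F . → 9 faults.
A − B = 10 − 9 = 1.

1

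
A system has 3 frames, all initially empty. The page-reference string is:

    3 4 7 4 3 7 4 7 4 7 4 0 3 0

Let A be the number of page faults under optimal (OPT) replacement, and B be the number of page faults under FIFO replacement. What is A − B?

Under OPT: F F F . . . . . . . . F . . → 4 faults.
Under FIFO: F F F . . . . . . . . F F . → 5 faults.
A − B = 4 − 5 = -1.

-1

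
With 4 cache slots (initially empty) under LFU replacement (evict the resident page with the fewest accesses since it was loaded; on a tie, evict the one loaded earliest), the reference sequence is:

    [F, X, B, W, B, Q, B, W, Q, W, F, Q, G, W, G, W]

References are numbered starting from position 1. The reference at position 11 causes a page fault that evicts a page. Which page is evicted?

pos 1: F -> miss, frames (F)
pos 2: X -> miss, frames (F X)
pos 3: B -> miss, frames (F X B)
pos 4: W -> miss, frames (F X B W)
pos 5: B -> hit
pos 6: Q -> miss, evict F, frames (X B W Q)
pos 7: B -> hit
pos 8: W -> hit
pos 9: Q -> hit
pos 10: W -> hit
pos 11: F -> miss, evict X, frames (B W Q F)
At position 11, page X is evicted.

X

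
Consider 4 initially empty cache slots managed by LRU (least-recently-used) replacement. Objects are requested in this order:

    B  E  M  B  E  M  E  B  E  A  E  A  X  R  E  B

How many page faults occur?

7

B -> fault, frames (B)
E -> fault, frames (B E)
M -> fault, frames (B E M)
B -> hit
E -> hit
M -> hit
E -> hit
B -> hit
E -> hit
A -> fault, frames (M B E A)
E -> hit
A -> hit
X -> fault, evict M, frames (B E A X)
R -> fault, evict B, frames (E A X R)
E -> hit
B -> fault, evict A, frames (X R E B)
Page faults: 7.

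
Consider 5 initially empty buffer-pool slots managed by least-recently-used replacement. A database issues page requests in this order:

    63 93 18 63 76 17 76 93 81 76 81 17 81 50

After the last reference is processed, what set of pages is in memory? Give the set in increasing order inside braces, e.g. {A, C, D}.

{17, 50, 76, 81, 93}

63 -> miss, frames (63)
93 -> miss, frames (63 93)
18 -> miss, frames (63 93 18)
63 -> hit
76 -> miss, frames (93 18 63 76)
17 -> miss, frames (93 18 63 76 17)
76 -> hit
93 -> hit
81 -> miss, evict 18, frames (63 17 76 93 81)
76 -> hit
81 -> hit
17 -> hit
81 -> hit
50 -> miss, evict 63, frames (93 76 17 81 50)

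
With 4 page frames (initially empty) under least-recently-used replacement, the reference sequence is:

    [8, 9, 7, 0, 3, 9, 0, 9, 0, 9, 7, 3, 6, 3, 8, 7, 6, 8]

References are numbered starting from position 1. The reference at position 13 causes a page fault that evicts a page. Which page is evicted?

pos 1: 8 -> fault, frames (8)
pos 2: 9 -> fault, frames (8 9)
pos 3: 7 -> fault, frames (8 9 7)
pos 4: 0 -> fault, frames (8 9 7 0)
pos 5: 3 -> fault, evict 8, frames (9 7 0 3)
pos 6: 9 -> hit
pos 7: 0 -> hit
pos 8: 9 -> hit
pos 9: 0 -> hit
pos 10: 9 -> hit
pos 11: 7 -> hit
pos 12: 3 -> hit
pos 13: 6 -> fault, evict 0, frames (9 7 3 6)
At position 13, page 0 is evicted.

0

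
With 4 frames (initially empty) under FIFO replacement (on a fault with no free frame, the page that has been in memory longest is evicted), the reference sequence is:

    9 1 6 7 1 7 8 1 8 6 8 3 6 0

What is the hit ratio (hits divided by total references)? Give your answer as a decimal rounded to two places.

0.50

9: fault, frames (9)
1: fault, frames (9 1)
6: fault, frames (9 1 6)
7: fault, frames (9 1 6 7)
1: hit
7: hit
8: fault, evict 9, frames (1 6 7 8)
1: hit
8: hit
6: hit
8: hit
3: fault, evict 1, frames (6 7 8 3)
6: hit
0: fault, evict 6, frames (7 8 3 0)
Hits: 7 of 14 references → 7/14 = 0.5000.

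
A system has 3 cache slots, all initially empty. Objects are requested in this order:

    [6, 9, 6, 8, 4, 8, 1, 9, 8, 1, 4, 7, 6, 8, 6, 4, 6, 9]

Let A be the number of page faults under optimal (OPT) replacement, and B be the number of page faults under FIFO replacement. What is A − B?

-4

Under OPT: F F . F F . F . . . F F F . . . . F → 9 faults.
Under FIFO: F F . F F . F F F . F F F F . F . F → 13 faults.
A − B = 9 − 13 = -4.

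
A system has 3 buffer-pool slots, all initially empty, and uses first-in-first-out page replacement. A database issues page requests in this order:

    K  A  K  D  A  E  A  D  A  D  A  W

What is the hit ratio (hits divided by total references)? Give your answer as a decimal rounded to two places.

K -> miss, frames {K}
A -> miss, frames {K,A}
K -> hit
D -> miss, frames {K,A,D}
A -> hit
E -> miss, evict K, frames {A,D,E}
A -> hit
D -> hit
A -> hit
D -> hit
A -> hit
W -> miss, evict A, frames {D,E,W}
Hits: 7 of 12 references → 7/12 = 0.5833.

0.58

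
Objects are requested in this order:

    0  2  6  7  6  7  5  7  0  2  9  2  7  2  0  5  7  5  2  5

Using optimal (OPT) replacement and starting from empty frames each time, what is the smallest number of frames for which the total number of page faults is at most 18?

2

f=1: 20 faults
f=2: 12 faults
f=3: 9 faults
f=4: 7 faults
f=5: 6 faults
f=6: 6 faults
Smallest f with faults ≤ 18 is 2.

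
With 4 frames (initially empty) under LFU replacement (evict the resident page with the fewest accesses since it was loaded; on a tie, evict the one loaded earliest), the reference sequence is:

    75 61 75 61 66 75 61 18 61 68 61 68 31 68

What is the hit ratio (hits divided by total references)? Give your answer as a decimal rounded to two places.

75 -> fault, frames {75}
61 -> fault, frames {75,61}
75 -> hit
61 -> hit
66 -> fault, frames {75,61,66}
75 -> hit
61 -> hit
18 -> fault, frames {75,61,66,18}
61 -> hit
68 -> fault, evict 66, frames {75,61,18,68}
61 -> hit
68 -> hit
31 -> fault, evict 18, frames {75,61,68,31}
68 -> hit
Hits: 8 of 14 references → 8/14 = 0.5714.

0.57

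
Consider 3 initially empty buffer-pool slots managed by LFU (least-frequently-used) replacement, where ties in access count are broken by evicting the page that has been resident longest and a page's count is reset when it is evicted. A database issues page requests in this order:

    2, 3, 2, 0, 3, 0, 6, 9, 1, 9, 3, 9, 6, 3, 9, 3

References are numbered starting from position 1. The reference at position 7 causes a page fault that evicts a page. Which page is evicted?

2

pos 1: 2 -> miss, frames [2]
pos 2: 3 -> miss, frames [2, 3]
pos 3: 2 -> hit
pos 4: 0 -> miss, frames [2, 3, 0]
pos 5: 3 -> hit
pos 6: 0 -> hit
pos 7: 6 -> miss, evict 2, frames [3, 0, 6]
At position 7, page 2 is evicted.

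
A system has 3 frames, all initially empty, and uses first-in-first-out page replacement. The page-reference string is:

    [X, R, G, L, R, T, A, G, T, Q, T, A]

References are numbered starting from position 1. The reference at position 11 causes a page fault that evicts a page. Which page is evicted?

pos 1: X: miss, frames [X]
pos 2: R: miss, frames [X, R]
pos 3: G: miss, frames [X, R, G]
pos 4: L: miss, evict X, frames [R, G, L]
pos 5: R: hit
pos 6: T: miss, evict R, frames [G, L, T]
pos 7: A: miss, evict G, frames [L, T, A]
pos 8: G: miss, evict L, frames [T, A, G]
pos 9: T: hit
pos 10: Q: miss, evict T, frames [A, G, Q]
pos 11: T: miss, evict A, frames [G, Q, T]
At position 11, page A is evicted.

A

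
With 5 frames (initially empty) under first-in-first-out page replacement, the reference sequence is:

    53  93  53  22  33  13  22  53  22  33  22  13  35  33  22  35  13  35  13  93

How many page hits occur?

14

53 → fault, frames [53]
93 → fault, frames [53, 93]
53 → hit
22 → fault, frames [53, 93, 22]
33 → fault, frames [53, 93, 22, 33]
13 → fault, frames [53, 93, 22, 33, 13]
22 → hit
53 → hit
22 → hit
33 → hit
22 → hit
13 → hit
35 → fault, evict 53, frames [93, 22, 33, 13, 35]
33 → hit
22 → hit
35 → hit
13 → hit
35 → hit
13 → hit
93 → hit
Hits: 14.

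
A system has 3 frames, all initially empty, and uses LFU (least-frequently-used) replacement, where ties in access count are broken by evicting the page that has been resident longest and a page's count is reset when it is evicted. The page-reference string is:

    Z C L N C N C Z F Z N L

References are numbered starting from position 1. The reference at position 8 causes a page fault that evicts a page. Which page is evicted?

pos 1: Z -> miss, frames (Z)
pos 2: C -> miss, frames (Z C)
pos 3: L -> miss, frames (Z C L)
pos 4: N -> miss, evict Z, frames (C L N)
pos 5: C -> hit
pos 6: N -> hit
pos 7: C -> hit
pos 8: Z -> miss, evict L, frames (C N Z)
At position 8, page L is evicted.

L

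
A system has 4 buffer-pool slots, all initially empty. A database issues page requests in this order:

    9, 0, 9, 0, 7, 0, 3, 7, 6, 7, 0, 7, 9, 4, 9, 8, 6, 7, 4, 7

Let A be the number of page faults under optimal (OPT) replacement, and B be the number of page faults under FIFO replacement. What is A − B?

-2

Under OPT: F F . . F . F . F . . . . F . F . . . . → 7 faults.
Under FIFO: F F . . F . F . F . . . F F . F . F . . → 9 faults.
A − B = 7 − 9 = -2.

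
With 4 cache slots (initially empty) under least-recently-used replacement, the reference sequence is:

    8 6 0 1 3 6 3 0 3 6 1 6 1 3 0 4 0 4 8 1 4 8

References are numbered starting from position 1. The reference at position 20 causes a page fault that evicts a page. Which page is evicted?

3

pos 1: 8 → fault, frames {8}
pos 2: 6 → fault, frames {8,6}
pos 3: 0 → fault, frames {8,6,0}
pos 4: 1 → fault, frames {8,6,0,1}
pos 5: 3 → fault, evict 8, frames {6,0,1,3}
pos 6: 6 → hit
pos 7: 3 → hit
pos 8: 0 → hit
pos 9: 3 → hit
pos 10: 6 → hit
pos 11: 1 → hit
pos 12: 6 → hit
pos 13: 1 → hit
pos 14: 3 → hit
pos 15: 0 → hit
pos 16: 4 → fault, evict 6, frames {1,3,0,4}
pos 17: 0 → hit
pos 18: 4 → hit
pos 19: 8 → fault, evict 1, frames {3,0,4,8}
pos 20: 1 → fault, evict 3, frames {0,4,8,1}
At position 20, page 3 is evicted.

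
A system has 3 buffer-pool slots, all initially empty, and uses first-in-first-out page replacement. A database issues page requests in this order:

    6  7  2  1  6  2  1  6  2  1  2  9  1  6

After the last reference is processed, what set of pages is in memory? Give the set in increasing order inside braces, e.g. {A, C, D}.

6 -> miss, frames (6)
7 -> miss, frames (6 7)
2 -> miss, frames (6 7 2)
1 -> miss, evict 6, frames (7 2 1)
6 -> miss, evict 7, frames (2 1 6)
2 -> hit
1 -> hit
6 -> hit
2 -> hit
1 -> hit
2 -> hit
9 -> miss, evict 2, frames (1 6 9)
1 -> hit
6 -> hit

{1, 6, 9}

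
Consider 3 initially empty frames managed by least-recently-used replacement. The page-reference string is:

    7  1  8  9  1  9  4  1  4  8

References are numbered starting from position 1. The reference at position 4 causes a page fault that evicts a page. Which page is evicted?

pos 1: 7 → miss, frames (7)
pos 2: 1 → miss, frames (7 1)
pos 3: 8 → miss, frames (7 1 8)
pos 4: 9 → miss, evict 7, frames (1 8 9)
At position 4, page 7 is evicted.

7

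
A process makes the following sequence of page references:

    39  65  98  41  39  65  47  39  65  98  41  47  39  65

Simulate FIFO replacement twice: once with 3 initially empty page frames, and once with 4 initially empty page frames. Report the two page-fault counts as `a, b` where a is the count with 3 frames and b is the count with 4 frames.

3 frames: F F F F F F F . . F F . F F → 11 faults.
4 frames: F F F F . . F F F F F F F F → 12 faults.
12 > 11: adding a frame increased faults — Belady's anomaly.

11, 12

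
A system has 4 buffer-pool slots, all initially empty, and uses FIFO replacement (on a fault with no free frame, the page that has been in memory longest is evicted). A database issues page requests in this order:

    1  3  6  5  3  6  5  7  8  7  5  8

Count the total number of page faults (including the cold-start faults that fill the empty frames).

1 → miss, frames {1}
3 → miss, frames {1,3}
6 → miss, frames {1,3,6}
5 → miss, frames {1,3,6,5}
3 → hit
6 → hit
5 → hit
7 → miss, evict 1, frames {3,6,5,7}
8 → miss, evict 3, frames {6,5,7,8}
7 → hit
5 → hit
8 → hit
Page faults: 6.

6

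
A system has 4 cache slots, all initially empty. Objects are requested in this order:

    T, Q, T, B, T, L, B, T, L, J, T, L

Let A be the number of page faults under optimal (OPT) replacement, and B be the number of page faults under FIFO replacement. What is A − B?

Under OPT: F F . F . F . . . F . . → 5 faults.
Under FIFO: F F . F . F . . . F F . → 6 faults.
A − B = 5 − 6 = -1.

-1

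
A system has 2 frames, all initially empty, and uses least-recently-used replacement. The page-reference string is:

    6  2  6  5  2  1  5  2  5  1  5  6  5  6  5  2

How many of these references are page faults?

10

6 → miss, frames (6)
2 → miss, frames (6 2)
6 → hit
5 → miss, evict 2, frames (6 5)
2 → miss, evict 6, frames (5 2)
1 → miss, evict 5, frames (2 1)
5 → miss, evict 2, frames (1 5)
2 → miss, evict 1, frames (5 2)
5 → hit
1 → miss, evict 2, frames (5 1)
5 → hit
6 → miss, evict 1, frames (5 6)
5 → hit
6 → hit
5 → hit
2 → miss, evict 6, frames (5 2)
Page faults: 10.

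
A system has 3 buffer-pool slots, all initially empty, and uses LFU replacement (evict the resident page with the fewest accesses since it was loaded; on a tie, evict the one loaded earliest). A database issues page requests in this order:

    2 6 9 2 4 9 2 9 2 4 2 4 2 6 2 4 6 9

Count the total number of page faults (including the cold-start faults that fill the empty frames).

6

2 -> fault, frames [2]
6 -> fault, frames [2, 6]
9 -> fault, frames [2, 6, 9]
2 -> hit
4 -> fault, evict 6, frames [2, 9, 4]
9 -> hit
2 -> hit
9 -> hit
2 -> hit
4 -> hit
2 -> hit
4 -> hit
2 -> hit
6 -> fault, evict 9, frames [2, 4, 6]
2 -> hit
4 -> hit
6 -> hit
9 -> fault, evict 6, frames [2, 4, 9]
Page faults: 6.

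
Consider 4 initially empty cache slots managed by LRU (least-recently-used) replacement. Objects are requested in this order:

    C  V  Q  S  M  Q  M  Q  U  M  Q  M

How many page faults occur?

6

C: fault, frames [C]
V: fault, frames [C, V]
Q: fault, frames [C, V, Q]
S: fault, frames [C, V, Q, S]
M: fault, evict C, frames [V, Q, S, M]
Q: hit
M: hit
Q: hit
U: fault, evict V, frames [S, M, Q, U]
M: hit
Q: hit
M: hit
Page faults: 6.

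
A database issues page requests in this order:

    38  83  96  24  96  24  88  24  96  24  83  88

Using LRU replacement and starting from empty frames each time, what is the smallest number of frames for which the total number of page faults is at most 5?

4

f=1: 12 faults
f=2: 8 faults
f=3: 7 faults
f=4: 5 faults
f=5: 5 faults
Smallest f with faults ≤ 5 is 4.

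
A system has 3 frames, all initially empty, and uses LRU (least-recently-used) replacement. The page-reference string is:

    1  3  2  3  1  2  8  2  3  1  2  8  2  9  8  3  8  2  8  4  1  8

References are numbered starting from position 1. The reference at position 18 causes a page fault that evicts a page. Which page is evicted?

pos 1: 1: miss, frames {1}
pos 2: 3: miss, frames {1,3}
pos 3: 2: miss, frames {1,3,2}
pos 4: 3: hit
pos 5: 1: hit
pos 6: 2: hit
pos 7: 8: miss, evict 3, frames {1,2,8}
pos 8: 2: hit
pos 9: 3: miss, evict 1, frames {8,2,3}
pos 10: 1: miss, evict 8, frames {2,3,1}
pos 11: 2: hit
pos 12: 8: miss, evict 3, frames {1,2,8}
pos 13: 2: hit
pos 14: 9: miss, evict 1, frames {8,2,9}
pos 15: 8: hit
pos 16: 3: miss, evict 2, frames {9,8,3}
pos 17: 8: hit
pos 18: 2: miss, evict 9, frames {3,8,2}
At position 18, page 9 is evicted.

9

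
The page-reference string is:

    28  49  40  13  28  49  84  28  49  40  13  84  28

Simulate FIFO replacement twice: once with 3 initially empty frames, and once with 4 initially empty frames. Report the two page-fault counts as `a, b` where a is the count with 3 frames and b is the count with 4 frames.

10, 11

3 frames: F F F F F F F . . F F . F → 10 faults.
4 frames: F F F F . . F F F F F F F → 11 faults.
11 > 10: adding a frame increased faults — Belady's anomaly.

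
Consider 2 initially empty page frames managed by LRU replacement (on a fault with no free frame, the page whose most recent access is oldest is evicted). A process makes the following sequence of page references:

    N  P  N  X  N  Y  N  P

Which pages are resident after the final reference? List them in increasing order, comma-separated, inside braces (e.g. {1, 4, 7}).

{N, P}

N -> fault, frames (N)
P -> fault, frames (N P)
N -> hit
X -> fault, evict P, frames (N X)
N -> hit
Y -> fault, evict X, frames (N Y)
N -> hit
P -> fault, evict Y, frames (N P)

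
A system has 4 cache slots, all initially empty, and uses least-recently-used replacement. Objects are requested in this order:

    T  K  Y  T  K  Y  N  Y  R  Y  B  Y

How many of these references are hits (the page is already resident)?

T: fault, frames (T)
K: fault, frames (T K)
Y: fault, frames (T K Y)
T: hit
K: hit
Y: hit
N: fault, frames (T K Y N)
Y: hit
R: fault, evict T, frames (K N Y R)
Y: hit
B: fault, evict K, frames (N R Y B)
Y: hit
Hits: 6.

6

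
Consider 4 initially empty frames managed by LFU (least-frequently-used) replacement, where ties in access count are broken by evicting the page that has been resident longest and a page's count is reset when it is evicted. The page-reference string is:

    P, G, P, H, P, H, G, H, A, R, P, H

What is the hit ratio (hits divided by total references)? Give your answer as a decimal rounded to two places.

P: miss, frames {P}
G: miss, frames {P,G}
P: hit
H: miss, frames {P,G,H}
P: hit
H: hit
G: hit
H: hit
A: miss, frames {P,G,H,A}
R: miss, evict A, frames {P,G,H,R}
P: hit
H: hit
Hits: 7 of 12 references → 7/12 = 0.5833.

0.58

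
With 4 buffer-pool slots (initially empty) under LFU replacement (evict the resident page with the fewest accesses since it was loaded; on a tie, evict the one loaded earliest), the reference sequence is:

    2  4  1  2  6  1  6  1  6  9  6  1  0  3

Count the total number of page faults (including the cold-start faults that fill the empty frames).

2 -> miss, frames [2]
4 -> miss, frames [2, 4]
1 -> miss, frames [2, 4, 1]
2 -> hit
6 -> miss, frames [2, 4, 1, 6]
1 -> hit
6 -> hit
1 -> hit
6 -> hit
9 -> miss, evict 4, frames [2, 1, 6, 9]
6 -> hit
1 -> hit
0 -> miss, evict 9, frames [2, 1, 6, 0]
3 -> miss, evict 0, frames [2, 1, 6, 3]
Page faults: 7.

7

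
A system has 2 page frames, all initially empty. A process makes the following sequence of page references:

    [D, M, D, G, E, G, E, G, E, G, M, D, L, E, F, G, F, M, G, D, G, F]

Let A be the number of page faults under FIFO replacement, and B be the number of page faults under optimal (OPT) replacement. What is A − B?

2

Under FIFO: F F . F F . . . . . F F F F F F . F . F F F → 14 faults.
Under OPT: F F . F F . . . . . F F F . F F . F . F . F → 12 faults.
A − B = 14 − 12 = 2.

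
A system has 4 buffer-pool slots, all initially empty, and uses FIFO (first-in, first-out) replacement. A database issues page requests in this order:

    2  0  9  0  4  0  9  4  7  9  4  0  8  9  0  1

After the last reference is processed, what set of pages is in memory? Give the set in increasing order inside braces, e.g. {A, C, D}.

2 → miss, frames {2}
0 → miss, frames {2,0}
9 → miss, frames {2,0,9}
0 → hit
4 → miss, frames {2,0,9,4}
0 → hit
9 → hit
4 → hit
7 → miss, evict 2, frames {0,9,4,7}
9 → hit
4 → hit
0 → hit
8 → miss, evict 0, frames {9,4,7,8}
9 → hit
0 → miss, evict 9, frames {4,7,8,0}
1 → miss, evict 4, frames {7,8,0,1}

{0, 1, 7, 8}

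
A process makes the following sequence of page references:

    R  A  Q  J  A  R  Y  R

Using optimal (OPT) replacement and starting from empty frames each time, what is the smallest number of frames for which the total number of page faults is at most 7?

f=1: 8 faults
f=2: 6 faults
f=3: 5 faults
f=4: 5 faults
f=5: 5 faults
Smallest f with faults ≤ 7 is 2.

2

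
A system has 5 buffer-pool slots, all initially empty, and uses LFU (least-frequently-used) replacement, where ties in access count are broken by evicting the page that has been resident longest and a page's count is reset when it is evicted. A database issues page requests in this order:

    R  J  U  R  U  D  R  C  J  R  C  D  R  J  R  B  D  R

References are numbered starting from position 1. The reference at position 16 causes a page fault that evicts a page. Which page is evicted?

pos 1: R → fault, frames {R}
pos 2: J → fault, frames {R,J}
pos 3: U → fault, frames {R,J,U}
pos 4: R → hit
pos 5: U → hit
pos 6: D → fault, frames {R,J,U,D}
pos 7: R → hit
pos 8: C → fault, frames {R,J,U,D,C}
pos 9: J → hit
pos 10: R → hit
pos 11: C → hit
pos 12: D → hit
pos 13: R → hit
pos 14: J → hit
pos 15: R → hit
pos 16: B → fault, evict U, frames {R,J,D,C,B}
At position 16, page U is evicted.

U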